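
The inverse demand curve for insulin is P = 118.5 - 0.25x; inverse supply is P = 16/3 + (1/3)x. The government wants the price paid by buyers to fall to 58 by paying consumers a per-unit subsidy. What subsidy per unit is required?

At a buyer price of 58, quantity demanded is 474 − 4·58 = 242.
Sellers supply 242 only when they receive Ps = 16/3 + (1/3)·242 = 86.
s = Ps − Pb = 86 − 58 = 28.

Required subsidy s = 28 per unit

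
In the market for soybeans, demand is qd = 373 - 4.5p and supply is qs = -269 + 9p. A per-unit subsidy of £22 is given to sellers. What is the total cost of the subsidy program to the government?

Government cost = £4950

Pre-subsidy: 373 - 4.5p = -269 + 9p gives p* = 428/9, q* = 159.
With the subsidy, sellers receive ps = pb + 22 for each unit, where pb is the price buyers pay.
Supply in terms of pb becomes qs = -269 + 9(pb + 22) = -71 + 9pb. Setting this equal to demand: 373 - 4.5pb = -71 + 9pb, so pb = 296/9.
Sellers receive ps = 296/9 + 22 = 494/9; q' = 373 − 4.5·(296/9) = 225.
Government outlay = subsidy × quantity = 22 × 225 = 4950.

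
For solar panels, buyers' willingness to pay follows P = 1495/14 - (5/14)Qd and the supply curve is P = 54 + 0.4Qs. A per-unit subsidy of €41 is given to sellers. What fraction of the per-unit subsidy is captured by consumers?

Pre-subsidy: 1495/14 - (5/14)Q = 54 + 0.4Q gives Q* = 3695/53 and P* = 4340/53.
With the subsidy, sellers receive Ps = Pb + 41 for each unit, where Pb is the price buyers pay.
On the curves, Pb = 1495/14 - (5/14)Q and Ps = 54 + 0.4Q; the wedge Ps − Pb = 41 gives 54 + 0.4Q − (1495/14 - (5/14)Q) = 41, so Q' = 6565/53.
Then Pb = 1495/14 − (5/14)·(6565/53) = 3315/53 and Ps = 54 + 0.4·(6565/53) = 5488/53.
Buyers' price falls by P* − Pb = 4340/53 − 3315/53 = 1025/53; sellers' price rises by Ps − P* = 5488/53 − 4340/53 = 1148/53.
So consumers capture (1025/53)/41 = 25/53 of each unit of subsidy.

Consumer share = 25/53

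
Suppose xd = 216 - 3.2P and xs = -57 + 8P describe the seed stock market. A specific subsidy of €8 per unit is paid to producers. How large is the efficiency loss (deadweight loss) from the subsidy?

Pre-subsidy: 216 - 3.2P = -57 + 8P gives P* = 24.375, x* = 138.
With the subsidy, sellers receive Ps = Pb + 8 for each unit, where Pb is the price buyers pay.
Supply in terms of Pb becomes xs = -57 + 8(Pb + 8) = 7 + 8Pb. Setting this equal to demand: 216 - 3.2Pb = 7 + 8Pb, so Pb = 1045/56.
Sellers receive Ps = 1045/56 + 8 = 1493/56; x' = 216 − 3.2·(1045/56) = 1094/7.
The subsidy expands output by 1094/7 − 138 = 128/7 past the efficient level; on those units the gap between marginal cost and willingness to pay runs from 0 up to 8.
DWL = ½ × 8 × 128/7 = 512/7.

Deadweight loss = 512/7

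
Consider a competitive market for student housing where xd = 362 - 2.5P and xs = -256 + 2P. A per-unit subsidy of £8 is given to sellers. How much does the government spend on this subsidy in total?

Pre-subsidy: 362 - 2.5P = -256 + 2P gives P* = 412/3, x* = 56/3.
With the subsidy, sellers receive Ps = Pb + 8 for each unit, where Pb is the price buyers pay.
Supply in terms of Pb becomes xs = -256 + 2(Pb + 8) = -240 + 2Pb. Setting this equal to demand: 362 - 2.5Pb = -240 + 2Pb, so Pb = 1204/9.
Sellers receive Ps = 1204/9 + 8 = 1276/9; x' = 362 − 2.5·(1204/9) = 248/9.
Government outlay = subsidy × quantity = 8 × 248/9 = 1984/9.

Government cost = 1984/9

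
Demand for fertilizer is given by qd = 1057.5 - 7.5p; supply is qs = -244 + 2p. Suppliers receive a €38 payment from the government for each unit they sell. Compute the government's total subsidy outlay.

Pre-subsidy: 1057.5 - 7.5p = -244 + 2p gives p* = 137, q* = 30.
With the subsidy, sellers receive ps = pb + 38 for each unit, where pb is the price buyers pay.
Supply in terms of pb becomes qs = -244 + 2(pb + 38) = -168 + 2pb. Setting this equal to demand: 1057.5 - 7.5pb = -168 + 2pb, so pb = 129.
Sellers receive ps = 129 + 38 = 167; q' = 1057.5 − 7.5·129 = 90.
Government outlay = subsidy × quantity = 38 × 90 = 3420.

Government cost = €3420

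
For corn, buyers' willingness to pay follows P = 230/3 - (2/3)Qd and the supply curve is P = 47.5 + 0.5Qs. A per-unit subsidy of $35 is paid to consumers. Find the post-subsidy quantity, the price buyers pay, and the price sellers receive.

Q' = 55; buyers pay $40; sellers receive $75

Pre-subsidy: 230/3 - (2/3)Q = 47.5 + 0.5Q gives Q* = 25 and P* = 60.
With the rebate, buyers effectively pay Pb = Ps − 35, where Ps is the price sellers receive.
On the curves, Pb = 230/3 - (2/3)Q and Ps = 47.5 + 0.5Q; the wedge Ps − Pb = 35 gives 47.5 + 0.5Q − (230/3 - (2/3)Q) = 35, so Q' = 55.
Then Pb = 230/3 − (2/3)·55 = 40 and Ps = 47.5 + 0.5·55 = 75.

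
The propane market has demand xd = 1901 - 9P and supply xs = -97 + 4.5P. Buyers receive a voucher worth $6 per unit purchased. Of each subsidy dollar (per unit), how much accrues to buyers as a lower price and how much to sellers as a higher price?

Pre-subsidy: 1901 - 9P = -97 + 4.5P gives P* = 148, x* = 569.
With the rebate, buyers effectively pay Pb = Ps − 6, where Ps is the price sellers receive.
Demand in terms of Ps becomes xd = 1901 − 9(Ps − 6) = 1955 - 9Ps. Setting this equal to supply: 1955 - 9Ps = -97 + 4.5Ps, so Ps = 152.
Buyers pay Pb = 152 − 6 = 146; x' = -97 + 4.5·152 = 587.
Buyers' price falls by P* − Pb = 148 − 146 = 2; sellers' price rises by Ps − P* = 152 − 148 = 4.

Buyers gain $2 per unit; sellers gain $4 per unit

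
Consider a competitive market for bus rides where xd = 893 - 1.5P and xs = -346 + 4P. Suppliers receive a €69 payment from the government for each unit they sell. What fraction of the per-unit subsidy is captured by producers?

Producer share = 3/11

Pre-subsidy: 893 - 1.5P = -346 + 4P gives P* = 2478/11, x* = 6106/11.
With the subsidy, sellers receive Ps = Pb + 69 for each unit, where Pb is the price buyers pay.
Supply in terms of Pb becomes xs = -346 + 4(Pb + 69) = -70 + 4Pb. Setting this equal to demand: 893 - 1.5Pb = -70 + 4Pb, so Pb = 1926/11.
Sellers receive Ps = 1926/11 + 69 = 2685/11; x' = 893 − 1.5·(1926/11) = 6934/11.
Buyers' price falls by P* − Pb = 2478/11 − 1926/11 = 552/11; sellers' price rises by Ps − P* = 2685/11 − 2478/11 = 207/11.
So producers capture (207/11)/69 = 3/11 of each unit of subsidy.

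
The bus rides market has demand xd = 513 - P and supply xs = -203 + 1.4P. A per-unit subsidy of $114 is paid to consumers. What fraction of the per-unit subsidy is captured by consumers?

Consumer share = 7/12

Pre-subsidy: 513 - P = -203 + 1.4P gives P* = 895/3, x* = 644/3.
With the rebate, buyers effectively pay Pb = Ps − 114, where Ps is the price sellers receive.
Demand in terms of Ps becomes xd = 513 − 1(Ps − 114) = 627 - Ps. Setting this equal to supply: 627 - Ps = -203 + 1.4Ps, so Ps = 2075/6.
Buyers pay Pb = 2075/6 − 114 = 1391/6; x' = -203 + 1.4·(2075/6) = 1687/6.
Buyers' price falls by P* − Pb = 895/3 − 1391/6 = 66.5; sellers' price rises by Ps − P* = 2075/6 − 895/3 = 47.5.
So consumers capture 66.5/114 = 7/12 of each unit of subsidy.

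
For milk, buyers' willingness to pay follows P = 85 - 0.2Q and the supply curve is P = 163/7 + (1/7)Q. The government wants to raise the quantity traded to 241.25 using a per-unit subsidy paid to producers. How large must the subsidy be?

At Q = 241.25, from the demand curve buyers pay Pb = 85 − 0.2·241.25 = 36.75; from the supply curve sellers need Ps = 163/7 + (1/7)·241.25 = 57.75.
The subsidy must fill the gap: s = Ps − Pb = 57.75 − 36.75 = 21.

Required subsidy s = 21 per unit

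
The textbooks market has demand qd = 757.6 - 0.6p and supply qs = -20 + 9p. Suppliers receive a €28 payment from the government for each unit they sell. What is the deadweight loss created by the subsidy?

Deadweight loss = €220.5

Pre-subsidy: 757.6 - 0.6p = -20 + 9p gives p* = 81, q* = 709.
With the subsidy, sellers receive ps = pb + 28 for each unit, where pb is the price buyers pay.
Supply in terms of pb becomes qs = -20 + 9(pb + 28) = 232 + 9pb. Setting this equal to demand: 757.6 - 0.6pb = 232 + 9pb, so pb = 54.75.
Sellers receive ps = 54.75 + 28 = 82.75; q' = 757.6 − 0.6·54.75 = 724.75.
The subsidy expands output by 724.75 − 709 = 15.75 past the efficient level; on those units the gap between marginal cost and willingness to pay runs from 0 up to 28.
DWL = ½ × 28 × 15.75 = 220.5.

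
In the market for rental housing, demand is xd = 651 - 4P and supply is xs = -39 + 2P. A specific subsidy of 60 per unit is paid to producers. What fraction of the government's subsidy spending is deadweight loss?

Pre-subsidy: 651 - 4P = -39 + 2P gives P* = 115, x* = 191.
With the subsidy, sellers receive Ps = Pb + 60 for each unit, where Pb is the price buyers pay.
Supply in terms of Pb becomes xs = -39 + 2(Pb + 60) = 81 + 2Pb. Setting this equal to demand: 651 - 4Pb = 81 + 2Pb, so Pb = 95.
Sellers receive Ps = 95 + 60 = 155; x' = 651 − 4·95 = 271.
ΔCS = ½(191 + 271)(115 − 95) = 4620; ΔPS = ½(191 + 271)(155 − 115) = 9240.
Government spending = 60 × 271 = 16260.
DWL = ½ × 60 × (271 − 191) = 2400; fraction = 2400 / 16260 = 40/271.

DWL / government spending = 40/271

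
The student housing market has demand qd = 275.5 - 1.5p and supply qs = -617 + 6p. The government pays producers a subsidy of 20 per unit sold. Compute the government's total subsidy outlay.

Government cost = 2420

Pre-subsidy: 275.5 - 1.5p = -617 + 6p gives p* = 119, q* = 97.
With the subsidy, sellers receive ps = pb + 20 for each unit, where pb is the price buyers pay.
Supply in terms of pb becomes qs = -617 + 6(pb + 20) = -497 + 6pb. Setting this equal to demand: 275.5 - 1.5pb = -497 + 6pb, so pb = 103.
Sellers receive ps = 103 + 20 = 123; q' = 275.5 − 1.5·103 = 121.
Government outlay = subsidy × quantity = 20 × 121 = 2420.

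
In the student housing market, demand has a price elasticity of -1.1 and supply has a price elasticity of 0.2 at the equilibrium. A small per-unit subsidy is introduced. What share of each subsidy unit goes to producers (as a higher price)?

Producer share = 11/13

For a small subsidy around the equilibrium, the benefit split depends on the relative slopes, which at a point are proportional to the elasticities.
Buyer share = εs/(εs + |εd|) = 0.2/(0.2 + 1.1) = 2/13; seller share = |εd|/(εs + |εd|) = 11/13.
So producers capture 11/13 of the subsidy.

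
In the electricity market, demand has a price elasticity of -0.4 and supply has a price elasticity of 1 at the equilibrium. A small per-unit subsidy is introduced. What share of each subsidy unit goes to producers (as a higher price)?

Producer share = 2/7

For a small subsidy around the equilibrium, the benefit split depends on the relative slopes, which at a point are proportional to the elasticities.
Buyer share = εs/(εs + |εd|) = 1/(1 + 0.4) = 5/7; seller share = |εd|/(εs + |εd|) = 2/7.
So producers capture 2/7 of the subsidy.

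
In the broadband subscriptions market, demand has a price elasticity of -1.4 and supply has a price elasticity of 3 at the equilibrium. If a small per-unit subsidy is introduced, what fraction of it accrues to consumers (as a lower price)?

For a small subsidy around the equilibrium, the benefit split depends on the relative slopes, which at a point are proportional to the elasticities.
Buyer share = εs/(εs + |εd|) = 3/(3 + 1.4) = 15/22; seller share = |εd|/(εs + |εd|) = 7/22.

Consumer share = 15/22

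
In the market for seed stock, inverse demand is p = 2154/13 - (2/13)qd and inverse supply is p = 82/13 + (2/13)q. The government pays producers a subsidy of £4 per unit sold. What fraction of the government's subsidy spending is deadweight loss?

DWL / government spending = 13/1062

Pre-subsidy: 2154/13 - (2/13)q = 82/13 + (2/13)q gives q* = 518 and p* = 86.
With the subsidy, sellers receive ps = pb + 4 for each unit, where pb is the price buyers pay.
On the curves, pb = 2154/13 - (2/13)q and ps = 82/13 + (2/13)q; the wedge ps − pb = 4 gives 82/13 + (2/13)q − (2154/13 - (2/13)q) = 4, so q' = 531.
Then pb = 2154/13 − (2/13)·531 = 84 and ps = 82/13 + (2/13)·531 = 88.
ΔCS = ½(518 + 531)(86 − 84) = 1049; ΔPS = ½(518 + 531)(88 − 86) = 1049.
Government spending = 4 × 531 = 2124.
DWL = ½ × 4 × (531 − 518) = 26; fraction = 26 / 2124 = 13/1062.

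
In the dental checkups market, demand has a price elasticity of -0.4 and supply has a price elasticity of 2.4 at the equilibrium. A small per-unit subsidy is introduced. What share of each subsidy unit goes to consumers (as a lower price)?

Consumer share = 6/7

For a small subsidy around the equilibrium, the benefit split depends on the relative slopes, which at a point are proportional to the elasticities.
Buyer share = εs/(εs + |εd|) = 2.4/(2.4 + 0.4) = 6/7; seller share = |εd|/(εs + |εd|) = 1/7.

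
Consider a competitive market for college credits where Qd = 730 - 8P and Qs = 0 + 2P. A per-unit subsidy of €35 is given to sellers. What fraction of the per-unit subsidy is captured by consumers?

Consumer share = 0.2

Pre-subsidy: 730 - 8P = 0 + 2P gives P* = 73, Q* = 146.
With the subsidy, sellers receive Ps = Pb + 35 for each unit, where Pb is the price buyers pay.
Supply in terms of Pb becomes Qs = 0 + 2(Pb + 35) = 70 + 2Pb. Setting this equal to demand: 730 - 8Pb = 70 + 2Pb, so Pb = 66.
Sellers receive Ps = 66 + 35 = 101; Q' = 730 − 8·66 = 202.
Buyers' price falls by P* − Pb = 73 − 66 = 7; sellers' price rises by Ps − P* = 101 − 73 = 28.
So consumers capture 7/35 = 0.2 of each unit of subsidy.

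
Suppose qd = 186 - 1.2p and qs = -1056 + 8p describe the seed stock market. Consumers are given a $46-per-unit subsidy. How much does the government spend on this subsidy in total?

Government cost = $3312

Pre-subsidy: 186 - 1.2p = -1056 + 8p gives p* = 135, q* = 24.
With the rebate, buyers effectively pay pb = ps − 46, where ps is the price sellers receive.
Demand in terms of ps becomes qd = 186 − 1.2(ps − 46) = 241.2 - 1.2ps. Setting this equal to supply: 241.2 - 1.2ps = -1056 + 8ps, so ps = 141.
Buyers pay pb = 141 − 46 = 95; q' = -1056 + 8·141 = 72.
Government outlay = subsidy × quantity = 46 × 72 = 3312.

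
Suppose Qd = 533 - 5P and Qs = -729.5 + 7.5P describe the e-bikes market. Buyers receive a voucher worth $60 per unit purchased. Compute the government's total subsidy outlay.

Government cost = $12480

Pre-subsidy: 533 - 5P = -729.5 + 7.5P gives P* = 101, Q* = 28.
With the rebate, buyers effectively pay Pb = Ps − 60, where Ps is the price sellers receive.
Demand in terms of Ps becomes Qd = 533 − 5(Ps − 60) = 833 - 5Ps. Setting this equal to supply: 833 - 5Ps = -729.5 + 7.5Ps, so Ps = 125.
Buyers pay Pb = 125 − 60 = 65; Q' = -729.5 + 7.5·125 = 208.
Government outlay = subsidy × quantity = 60 × 208 = 12480.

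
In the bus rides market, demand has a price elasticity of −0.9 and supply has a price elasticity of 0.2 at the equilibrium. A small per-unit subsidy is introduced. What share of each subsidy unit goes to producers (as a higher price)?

Producer share = 9/11

For a small subsidy around the equilibrium, the benefit split depends on the relative slopes, which at a point are proportional to the elasticities.
Buyer share = εs/(εs + |εd|) = 0.2/(0.2 + 0.9) = 2/11; seller share = |εd|/(εs + |εd|) = 9/11.
So producers capture 9/11 of the subsidy.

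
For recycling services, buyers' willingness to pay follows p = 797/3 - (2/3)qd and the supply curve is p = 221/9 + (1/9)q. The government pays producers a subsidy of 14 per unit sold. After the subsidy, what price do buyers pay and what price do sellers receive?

Buyers pay 47; sellers receive 61

Pre-subsidy: 797/3 - (2/3)q = 221/9 + (1/9)q gives q* = 310 and p* = 59.
With the subsidy, sellers receive ps = pb + 14 for each unit, where pb is the price buyers pay.
On the curves, pb = 797/3 - (2/3)q and ps = 221/9 + (1/9)q; the wedge ps − pb = 14 gives 221/9 + (1/9)q − (797/3 - (2/3)q) = 14, so q' = 328.
Then pb = 797/3 − (2/3)·328 = 47 and ps = 221/9 + (1/9)·328 = 61.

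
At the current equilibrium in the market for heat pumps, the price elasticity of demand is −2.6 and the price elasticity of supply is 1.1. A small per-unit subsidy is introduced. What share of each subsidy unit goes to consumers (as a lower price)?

For a small subsidy around the equilibrium, the benefit split depends on the relative slopes, which at a point are proportional to the elasticities.
Buyer share = εs/(εs + |εd|) = 1.1/(1.1 + 2.6) = 11/37; seller share = |εd|/(εs + |εd|) = 26/37.

Consumer share = 11/37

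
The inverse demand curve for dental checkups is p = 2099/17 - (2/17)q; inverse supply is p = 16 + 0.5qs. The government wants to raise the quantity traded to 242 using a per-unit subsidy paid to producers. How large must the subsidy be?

Required subsidy s = 42 per unit

At q = 242, from the demand curve buyers pay pb = 2099/17 − (2/17)·242 = 95; from the supply curve sellers need ps = 16 + 0.5·242 = 137.
The subsidy must fill the gap: s = ps − pb = 137 − 95 = 42.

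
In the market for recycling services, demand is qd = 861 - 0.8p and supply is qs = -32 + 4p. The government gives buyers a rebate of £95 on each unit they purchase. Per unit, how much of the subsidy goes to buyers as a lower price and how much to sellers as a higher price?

Pre-subsidy: 861 - 0.8p = -32 + 4p gives p* = 4465/24, q* = 4273/6.
With the rebate, buyers effectively pay pb = ps − 95, where ps is the price sellers receive.
Demand in terms of ps becomes qd = 861 − 0.8(ps − 95) = 937 - 0.8ps. Setting this equal to supply: 937 - 0.8ps = -32 + 4ps, so ps = 201.875.
Buyers pay pb = 201.875 − 95 = 106.875; q' = -32 + 4·201.875 = 775.5.
Buyers' price falls by p* − pb = 4465/24 − 106.875 = 475/6; sellers' price rises by ps − p* = 201.875 − 4465/24 = 95/6.

Buyers gain 475/6 per unit; sellers gain 95/6 per unit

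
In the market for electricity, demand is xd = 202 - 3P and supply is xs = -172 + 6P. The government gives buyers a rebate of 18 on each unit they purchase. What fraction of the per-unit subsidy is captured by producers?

Pre-subsidy: 202 - 3P = -172 + 6P gives P* = 374/9, x* = 232/3.
With the rebate, buyers effectively pay Pb = Ps − 18, where Ps is the price sellers receive.
Demand in terms of Ps becomes xd = 202 − 3(Ps − 18) = 256 - 3Ps. Setting this equal to supply: 256 - 3Ps = -172 + 6Ps, so Ps = 428/9.
Buyers pay Pb = 428/9 − 18 = 266/9; x' = -172 + 6·(428/9) = 340/3.
Buyers' price falls by P* − Pb = 374/9 − 266/9 = 12; sellers' price rises by Ps − P* = 428/9 − 374/9 = 6.
So producers capture 6/18 = 1/3 of each unit of subsidy.

Producer share = 1/3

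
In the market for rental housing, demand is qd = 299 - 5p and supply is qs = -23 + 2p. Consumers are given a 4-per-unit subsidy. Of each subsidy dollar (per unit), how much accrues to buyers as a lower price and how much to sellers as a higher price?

Buyers gain 8/7 per unit; sellers gain 20/7 per unit

Pre-subsidy: 299 - 5p = -23 + 2p gives p* = 46, q* = 69.
With the rebate, buyers effectively pay pb = ps − 4, where ps is the price sellers receive.
Demand in terms of ps becomes qd = 299 − 5(ps − 4) = 319 - 5ps. Setting this equal to supply: 319 - 5ps = -23 + 2ps, so ps = 342/7.
Buyers pay pb = 342/7 − 4 = 314/7; q' = -23 + 2·(342/7) = 523/7.
Buyers' price falls by p* − pb = 46 − 314/7 = 8/7; sellers' price rises by ps − p* = 342/7 − 46 = 20/7.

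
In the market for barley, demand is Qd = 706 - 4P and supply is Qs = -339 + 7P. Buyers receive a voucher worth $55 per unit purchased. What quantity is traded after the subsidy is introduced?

Q' = 466

Pre-subsidy: 706 - 4P = -339 + 7P gives P* = 95, Q* = 326.
With the rebate, buyers effectively pay Pb = Ps − 55, where Ps is the price sellers receive.
Demand in terms of Ps becomes Qd = 706 − 4(Ps − 55) = 926 - 4Ps. Setting this equal to supply: 926 - 4Ps = -339 + 7Ps, so Ps = 115.
Buyers pay Pb = 115 − 55 = 60; Q' = -339 + 7·115 = 466.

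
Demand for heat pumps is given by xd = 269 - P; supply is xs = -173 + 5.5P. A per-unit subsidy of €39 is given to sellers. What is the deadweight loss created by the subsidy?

Deadweight loss = €643.5

Pre-subsidy: 269 - P = -173 + 5.5P gives P* = 68, x* = 201.
With the subsidy, sellers receive Ps = Pb + 39 for each unit, where Pb is the price buyers pay.
Supply in terms of Pb becomes xs = -173 + 5.5(Pb + 39) = 41.5 + 5.5Pb. Setting this equal to demand: 269 - Pb = 41.5 + 5.5Pb, so Pb = 35.
Sellers receive Ps = 35 + 39 = 74; x' = 269 − 1·35 = 234.
The subsidy expands output by 234 − 201 = 33 past the efficient level; on those units the gap between marginal cost and willingness to pay runs from 0 up to 39.
DWL = ½ × 39 × 33 = 643.5.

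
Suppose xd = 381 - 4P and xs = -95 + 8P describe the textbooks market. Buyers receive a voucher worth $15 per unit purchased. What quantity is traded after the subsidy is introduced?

x' = 787/3

Pre-subsidy: 381 - 4P = -95 + 8P gives P* = 119/3, x* = 667/3.
With the rebate, buyers effectively pay Pb = Ps − 15, where Ps is the price sellers receive.
Demand in terms of Ps becomes xd = 381 − 4(Ps − 15) = 441 - 4Ps. Setting this equal to supply: 441 - 4Ps = -95 + 8Ps, so Ps = 134/3.
Buyers pay Pb = 134/3 − 15 = 89/3; x' = -95 + 8·(134/3) = 787/3.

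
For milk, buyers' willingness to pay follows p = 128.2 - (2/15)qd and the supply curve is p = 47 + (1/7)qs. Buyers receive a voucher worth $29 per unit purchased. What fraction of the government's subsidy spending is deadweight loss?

Pre-subsidy: 128.2 - (2/15)q = 47 + (1/7)q gives q* = 294 and p* = 89.
With the rebate, buyers effectively pay pb = ps − 29, where ps is the price sellers receive.
On the curves, pb = 128.2 - (2/15)q and ps = 47 + (1/7)q; the wedge ps − pb = 29 gives 47 + (1/7)q − (128.2 - (2/15)q) = 29, so q' = 399.
Then pb = 128.2 − (2/15)·399 = 75 and ps = 47 + (1/7)·399 = 104.
ΔCS = ½(294 + 399)(89 − 75) = 4851; ΔPS = ½(294 + 399)(104 − 89) = 5197.5.
Government spending = 29 × 399 = 11571.
DWL = ½ × 29 × (399 − 294) = 1522.5; fraction = 1522.5 / 11571 = 5/38.

DWL / government spending = 5/38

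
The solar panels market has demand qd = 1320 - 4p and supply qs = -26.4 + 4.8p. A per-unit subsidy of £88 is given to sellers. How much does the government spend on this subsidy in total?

Government cost = £79200

Pre-subsidy: 1320 - 4p = -26.4 + 4.8p gives p* = 153, q* = 708.
With the subsidy, sellers receive ps = pb + 88 for each unit, where pb is the price buyers pay.
Supply in terms of pb becomes qs = -26.4 + 4.8(pb + 88) = 396 + 4.8pb. Setting this equal to demand: 1320 - 4pb = 396 + 4.8pb, so pb = 105.
Sellers receive ps = 105 + 88 = 193; q' = 1320 − 4·105 = 900.
Government outlay = subsidy × quantity = 88 × 900 = 79200.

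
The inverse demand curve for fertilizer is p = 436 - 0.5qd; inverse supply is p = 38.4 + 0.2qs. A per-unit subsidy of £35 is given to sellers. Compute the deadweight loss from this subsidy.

Pre-subsidy: 436 - 0.5q = 38.4 + 0.2q gives q* = 568 and p* = 152.
With the subsidy, sellers receive ps = pb + 35 for each unit, where pb is the price buyers pay.
On the curves, pb = 436 - 0.5q and ps = 38.4 + 0.2q; the wedge ps − pb = 35 gives 38.4 + 0.2q − (436 - 0.5q) = 35, so q' = 618.
Then pb = 436 − 0.5·618 = 127 and ps = 38.4 + 0.2·618 = 162.
The subsidy expands output by 618 − 568 = 50 past the efficient level; on those units the gap between marginal cost and willingness to pay runs from 0 up to 35.
DWL = ½ × 35 × 50 = 875.

Deadweight loss = £875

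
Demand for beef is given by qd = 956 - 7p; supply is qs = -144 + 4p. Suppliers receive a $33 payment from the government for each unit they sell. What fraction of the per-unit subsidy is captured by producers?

Pre-subsidy: 956 - 7p = -144 + 4p gives p* = 100, q* = 256.
With the subsidy, sellers receive ps = pb + 33 for each unit, where pb is the price buyers pay.
Supply in terms of pb becomes qs = -144 + 4(pb + 33) = -12 + 4pb. Setting this equal to demand: 956 - 7pb = -12 + 4pb, so pb = 88.
Sellers receive ps = 88 + 33 = 121; q' = 956 − 7·88 = 340.
Buyers' price falls by p* − pb = 100 − 88 = 12; sellers' price rises by ps − p* = 121 − 100 = 21.
So producers capture 21/33 = 7/11 of each unit of subsidy.

Producer share = 7/11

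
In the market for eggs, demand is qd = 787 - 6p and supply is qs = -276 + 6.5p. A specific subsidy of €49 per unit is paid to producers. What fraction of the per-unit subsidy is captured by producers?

Pre-subsidy: 787 - 6p = -276 + 6.5p gives p* = 85.04, q* = 276.76.
With the subsidy, sellers receive ps = pb + 49 for each unit, where pb is the price buyers pay.
Supply in terms of pb becomes qs = -276 + 6.5(pb + 49) = 42.5 + 6.5pb. Setting this equal to demand: 787 - 6pb = 42.5 + 6.5pb, so pb = 59.56.
Sellers receive ps = 59.56 + 49 = 108.56; q' = 787 − 6·59.56 = 429.64.
Buyers' price falls by p* − pb = 85.04 − 59.56 = 25.48; sellers' price rises by ps − p* = 108.56 − 85.04 = 23.52.
So producers capture 23.52/49 = 0.48 of each unit of subsidy.

Producer share = 0.48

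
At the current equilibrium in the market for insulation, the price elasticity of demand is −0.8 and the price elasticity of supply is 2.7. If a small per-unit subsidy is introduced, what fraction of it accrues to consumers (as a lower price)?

Consumer share = 27/35

For a small subsidy around the equilibrium, the benefit split depends on the relative slopes, which at a point are proportional to the elasticities.
Buyer share = εs/(εs + |εd|) = 2.7/(2.7 + 0.8) = 27/35; seller share = |εd|/(εs + |εd|) = 8/35.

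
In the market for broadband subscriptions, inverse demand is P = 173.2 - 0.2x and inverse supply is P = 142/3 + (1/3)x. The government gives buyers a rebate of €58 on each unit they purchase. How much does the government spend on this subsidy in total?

Government cost = €19995.5

Pre-subsidy: 173.2 - 0.2x = 142/3 + (1/3)x gives x* = 236 and P* = 126.
With the rebate, buyers effectively pay Pb = Ps − 58, where Ps is the price sellers receive.
On the curves, Pb = 173.2 - 0.2x and Ps = 142/3 + (1/3)x; the wedge Ps − Pb = 58 gives 142/3 + (1/3)x − (173.2 - 0.2x) = 58, so x' = 344.75.
Then Pb = 173.2 − 0.2·344.75 = 104.25 and Ps = 142/3 + (1/3)·344.75 = 162.25.
Government outlay = subsidy × quantity = 58 × 344.75 = 19995.5.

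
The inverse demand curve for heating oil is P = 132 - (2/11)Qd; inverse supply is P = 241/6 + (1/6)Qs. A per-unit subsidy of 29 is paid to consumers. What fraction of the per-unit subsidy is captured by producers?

Pre-subsidy: 132 - (2/11)Q = 241/6 + (1/6)Q gives Q* = 6061/23 and P* = 1934/23.
With the rebate, buyers effectively pay Pb = Ps − 29, where Ps is the price sellers receive.
On the curves, Pb = 132 - (2/11)Q and Ps = 241/6 + (1/6)Q; the wedge Ps − Pb = 29 gives 241/6 + (1/6)Q − (132 - (2/11)Q) = 29, so Q' = 7975/23.
Then Pb = 132 − (2/11)·(7975/23) = 1586/23 and Ps = 241/6 + (1/6)·(7975/23) = 2253/23.
Buyers' price falls by P* − Pb = 1934/23 − 1586/23 = 348/23; sellers' price rises by Ps − P* = 2253/23 − 1934/23 = 319/23.
So producers capture (319/23)/29 = 11/23 of each unit of subsidy.

Producer share = 11/23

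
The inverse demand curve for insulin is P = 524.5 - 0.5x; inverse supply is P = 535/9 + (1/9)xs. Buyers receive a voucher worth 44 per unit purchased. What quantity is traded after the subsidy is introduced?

x' = 833

Pre-subsidy: 524.5 - 0.5x = 535/9 + (1/9)x gives x* = 761 and P* = 144.
With the rebate, buyers effectively pay Pb = Ps − 44, where Ps is the price sellers receive.
On the curves, Pb = 524.5 - 0.5x and Ps = 535/9 + (1/9)x; the wedge Ps − Pb = 44 gives 535/9 + (1/9)x − (524.5 - 0.5x) = 44, so x' = 833.
Then Pb = 524.5 − 0.5·833 = 108 and Ps = 535/9 + (1/9)·833 = 152.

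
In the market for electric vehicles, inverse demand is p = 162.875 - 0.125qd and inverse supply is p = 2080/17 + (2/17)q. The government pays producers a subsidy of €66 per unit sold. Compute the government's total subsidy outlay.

Pre-subsidy: 162.875 - 0.125q = 2080/17 + (2/17)q gives q* = 167 and p* = 142.
With the subsidy, sellers receive ps = pb + 66 for each unit, where pb is the price buyers pay.
On the curves, pb = 162.875 - 0.125q and ps = 2080/17 + (2/17)q; the wedge ps − pb = 66 gives 2080/17 + (2/17)q − (162.875 - 0.125q) = 66, so q' = 439.
Then pb = 162.875 − 0.125·439 = 108 and ps = 2080/17 + (2/17)·439 = 174.
Government outlay = subsidy × quantity = 66 × 439 = 28974.

Government cost = €28974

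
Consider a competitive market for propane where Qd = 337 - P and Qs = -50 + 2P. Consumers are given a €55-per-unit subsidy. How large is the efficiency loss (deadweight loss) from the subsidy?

Deadweight loss = 3025/3

Pre-subsidy: 337 - P = -50 + 2P gives P* = 129, Q* = 208.
With the rebate, buyers effectively pay Pb = Ps − 55, where Ps is the price sellers receive.
Demand in terms of Ps becomes Qd = 337 − 1(Ps − 55) = 392 - Ps. Setting this equal to supply: 392 - Ps = -50 + 2Ps, so Ps = 442/3.
Buyers pay Pb = 442/3 − 55 = 277/3; Q' = -50 + 2·(442/3) = 734/3.
The subsidy expands output by 734/3 − 208 = 110/3 past the efficient level; on those units the gap between marginal cost and willingness to pay runs from 0 up to 55.
DWL = ½ × 55 × 110/3 = 3025/3.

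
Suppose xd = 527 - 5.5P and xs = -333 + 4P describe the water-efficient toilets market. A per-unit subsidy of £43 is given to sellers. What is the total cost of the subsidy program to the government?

Pre-subsidy: 527 - 5.5P = -333 + 4P gives P* = 1720/19, x* = 553/19.
With the subsidy, sellers receive Ps = Pb + 43 for each unit, where Pb is the price buyers pay.
Supply in terms of Pb becomes xs = -333 + 4(Pb + 43) = -161 + 4Pb. Setting this equal to demand: 527 - 5.5Pb = -161 + 4Pb, so Pb = 1376/19.
Sellers receive Ps = 1376/19 + 43 = 2193/19; x' = 527 − 5.5·(1376/19) = 2445/19.
Government outlay = subsidy × quantity = 43 × 2445/19 = 105135/19.

Government cost = 105135/19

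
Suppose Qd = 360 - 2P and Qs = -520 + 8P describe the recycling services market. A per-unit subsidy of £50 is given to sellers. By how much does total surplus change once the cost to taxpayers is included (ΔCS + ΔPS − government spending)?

Net change in total surplus = -£2000

Pre-subsidy: 360 - 2P = -520 + 8P gives P* = 88, Q* = 184.
With the subsidy, sellers receive Ps = Pb + 50 for each unit, where Pb is the price buyers pay.
Supply in terms of Pb becomes Qs = -520 + 8(Pb + 50) = -120 + 8Pb. Setting this equal to demand: 360 - 2Pb = -120 + 8Pb, so Pb = 48.
Sellers receive Ps = 48 + 50 = 98; Q' = 360 − 2·48 = 264.
ΔCS = ½(184 + 264)(88 − 48) = 8960; ΔPS = ½(184 + 264)(98 − 88) = 2240.
Government spending = 50 × 264 = 13200.
Net change = 8960 + 2240 − 13200 = -2000. The loss equals the DWL triangle ½·50·80.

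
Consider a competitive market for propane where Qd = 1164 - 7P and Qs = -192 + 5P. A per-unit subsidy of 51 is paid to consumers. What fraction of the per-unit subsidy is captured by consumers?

Pre-subsidy: 1164 - 7P = -192 + 5P gives P* = 113, Q* = 373.
With the rebate, buyers effectively pay Pb = Ps − 51, where Ps is the price sellers receive.
Demand in terms of Ps becomes Qd = 1164 − 7(Ps − 51) = 1521 - 7Ps. Setting this equal to supply: 1521 - 7Ps = -192 + 5Ps, so Ps = 142.75.
Buyers pay Pb = 142.75 − 51 = 91.75; Q' = -192 + 5·142.75 = 521.75.
Buyers' price falls by P* − Pb = 113 − 91.75 = 21.25; sellers' price rises by Ps − P* = 142.75 − 113 = 29.75.
So consumers capture 21.25/51 = 5/12 of each unit of subsidy.

Consumer share = 5/12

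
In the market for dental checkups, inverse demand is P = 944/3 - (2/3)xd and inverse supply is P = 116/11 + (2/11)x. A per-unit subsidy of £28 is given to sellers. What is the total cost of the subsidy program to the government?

Pre-subsidy: 944/3 - (2/3)x = 116/11 + (2/11)x gives x* = 2509/7 and P* = 530/7.
With the subsidy, sellers receive Ps = Pb + 28 for each unit, where Pb is the price buyers pay.
On the curves, Pb = 944/3 - (2/3)x and Ps = 116/11 + (2/11)x; the wedge Ps − Pb = 28 gives 116/11 + (2/11)x − (944/3 - (2/3)x) = 28, so x' = 2740/7.
Then Pb = 944/3 − (2/3)·(2740/7) = 376/7 and Ps = 116/11 + (2/11)·(2740/7) = 572/7.
Government outlay = subsidy × quantity = 28 × 2740/7 = 10960.

Government cost = £10960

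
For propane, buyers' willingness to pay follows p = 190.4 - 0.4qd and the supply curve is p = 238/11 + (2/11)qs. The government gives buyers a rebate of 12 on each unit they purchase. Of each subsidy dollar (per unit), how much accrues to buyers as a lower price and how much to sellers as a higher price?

Buyers gain 8.25 per unit; sellers gain 3.75 per unit

Pre-subsidy: 190.4 - 0.4q = 238/11 + (2/11)q gives q* = 290.0625 and p* = 74.375.
With the rebate, buyers effectively pay pb = ps − 12, where ps is the price sellers receive.
On the curves, pb = 190.4 - 0.4q and ps = 238/11 + (2/11)q; the wedge ps − pb = 12 gives 238/11 + (2/11)q − (190.4 - 0.4q) = 12, so q' = 310.6875.
Then pb = 190.4 − 0.4·310.6875 = 66.125 and ps = 238/11 + (2/11)·310.6875 = 78.125.
Buyers' price falls by p* − pb = 74.375 − 66.125 = 8.25; sellers' price rises by ps − p* = 78.125 − 74.375 = 3.75.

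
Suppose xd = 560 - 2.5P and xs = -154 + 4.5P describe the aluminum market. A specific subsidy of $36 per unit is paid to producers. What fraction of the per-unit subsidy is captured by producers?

Pre-subsidy: 560 - 2.5P = -154 + 4.5P gives P* = 102, x* = 305.
With the subsidy, sellers receive Ps = Pb + 36 for each unit, where Pb is the price buyers pay.
Supply in terms of Pb becomes xs = -154 + 4.5(Pb + 36) = 8 + 4.5Pb. Setting this equal to demand: 560 - 2.5Pb = 8 + 4.5Pb, so Pb = 552/7.
Sellers receive Ps = 552/7 + 36 = 804/7; x' = 560 − 2.5·(552/7) = 2540/7.
Buyers' price falls by P* − Pb = 102 − 552/7 = 162/7; sellers' price rises by Ps − P* = 804/7 − 102 = 90/7.
So producers capture (90/7)/36 = 5/14 of each unit of subsidy.

Producer share = 5/14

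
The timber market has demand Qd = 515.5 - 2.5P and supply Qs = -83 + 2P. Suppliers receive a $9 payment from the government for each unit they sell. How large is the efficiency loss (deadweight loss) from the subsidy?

Deadweight loss = $45

Pre-subsidy: 515.5 - 2.5P = -83 + 2P gives P* = 133, Q* = 183.
With the subsidy, sellers receive Ps = Pb + 9 for each unit, where Pb is the price buyers pay.
Supply in terms of Pb becomes Qs = -83 + 2(Pb + 9) = -65 + 2Pb. Setting this equal to demand: 515.5 - 2.5Pb = -65 + 2Pb, so Pb = 129.
Sellers receive Ps = 129 + 9 = 138; Q' = 515.5 − 2.5·129 = 193.
The subsidy expands output by 193 − 183 = 10 past the efficient level; on those units the gap between marginal cost and willingness to pay runs from 0 up to 9.
DWL = ½ × 9 × 10 = 45.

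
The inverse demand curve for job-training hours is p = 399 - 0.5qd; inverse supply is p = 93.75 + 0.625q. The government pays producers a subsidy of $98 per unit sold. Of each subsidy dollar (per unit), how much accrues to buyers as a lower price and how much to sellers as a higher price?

Buyers gain 392/9 per unit; sellers gain 490/9 per unit

Pre-subsidy: 399 - 0.5q = 93.75 + 0.625q gives q* = 814/3 and p* = 790/3.
With the subsidy, sellers receive ps = pb + 98 for each unit, where pb is the price buyers pay.
On the curves, pb = 399 - 0.5q and ps = 93.75 + 0.625q; the wedge ps − pb = 98 gives 93.75 + 0.625q − (399 - 0.5q) = 98, so q' = 3226/9.
Then pb = 399 − 0.5·(3226/9) = 1978/9 and ps = 93.75 + 0.625·(3226/9) = 2860/9.
Buyers' price falls by p* − pb = 790/3 − 1978/9 = 392/9; sellers' price rises by ps − p* = 2860/9 − 790/3 = 490/9.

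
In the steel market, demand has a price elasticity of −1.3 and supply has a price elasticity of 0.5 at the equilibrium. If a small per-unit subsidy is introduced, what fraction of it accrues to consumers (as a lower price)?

For a small subsidy around the equilibrium, the benefit split depends on the relative slopes, which at a point are proportional to the elasticities.
Buyer share = εs/(εs + |εd|) = 0.5/(0.5 + 1.3) = 5/18; seller share = |εd|/(εs + |εd|) = 13/18.

Consumer share = 5/18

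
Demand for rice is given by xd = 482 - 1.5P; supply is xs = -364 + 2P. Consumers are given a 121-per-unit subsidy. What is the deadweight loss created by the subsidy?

Deadweight loss = 43923/7

Pre-subsidy: 482 - 1.5P = -364 + 2P gives P* = 1692/7, x* = 836/7.
With the rebate, buyers effectively pay Pb = Ps − 121, where Ps is the price sellers receive.
Demand in terms of Ps becomes xd = 482 − 1.5(Ps − 121) = 663.5 - 1.5Ps. Setting this equal to supply: 663.5 - 1.5Ps = -364 + 2Ps, so Ps = 2055/7.
Buyers pay Pb = 2055/7 − 121 = 1208/7; x' = -364 + 2·(2055/7) = 1562/7.
The subsidy expands output by 1562/7 − 836/7 = 726/7 past the efficient level; on those units the gap between marginal cost and willingness to pay runs from 0 up to 121.
DWL = ½ × 121 × 726/7 = 43923/7.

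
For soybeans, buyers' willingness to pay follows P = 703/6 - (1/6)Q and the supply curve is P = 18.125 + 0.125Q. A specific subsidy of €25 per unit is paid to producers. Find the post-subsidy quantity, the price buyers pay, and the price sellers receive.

Pre-subsidy: 703/6 - (1/6)Q = 18.125 + 0.125Q gives Q* = 2377/7 and P* = 424/7.
With the subsidy, sellers receive Ps = Pb + 25 for each unit, where Pb is the price buyers pay.
On the curves, Pb = 703/6 - (1/6)Q and Ps = 18.125 + 0.125Q; the wedge Ps − Pb = 25 gives 18.125 + 0.125Q − (703/6 - (1/6)Q) = 25, so Q' = 2977/7.
Then Pb = 703/6 − (1/6)·(2977/7) = 324/7 and Ps = 18.125 + 0.125·(2977/7) = 499/7.

Q' = 2977/7; buyers pay 324/7; sellers receive 499/7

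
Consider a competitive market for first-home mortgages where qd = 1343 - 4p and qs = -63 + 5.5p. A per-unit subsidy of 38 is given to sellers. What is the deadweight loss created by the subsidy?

Deadweight loss = 1672

Pre-subsidy: 1343 - 4p = -63 + 5.5p gives p* = 148, q* = 751.
With the subsidy, sellers receive ps = pb + 38 for each unit, where pb is the price buyers pay.
Supply in terms of pb becomes qs = -63 + 5.5(pb + 38) = 146 + 5.5pb. Setting this equal to demand: 1343 - 4pb = 146 + 5.5pb, so pb = 126.
Sellers receive ps = 126 + 38 = 164; q' = 1343 − 4·126 = 839.
The subsidy expands output by 839 − 751 = 88 past the efficient level; on those units the gap between marginal cost and willingness to pay runs from 0 up to 38.
DWL = ½ × 38 × 88 = 1672.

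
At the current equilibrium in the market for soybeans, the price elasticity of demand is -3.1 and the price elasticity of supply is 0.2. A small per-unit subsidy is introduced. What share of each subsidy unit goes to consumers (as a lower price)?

For a small subsidy around the equilibrium, the benefit split depends on the relative slopes, which at a point are proportional to the elasticities.
Buyer share = εs/(εs + |εd|) = 0.2/(0.2 + 3.1) = 2/33; seller share = |εd|/(εs + |εd|) = 31/33.

Consumer share = 2/33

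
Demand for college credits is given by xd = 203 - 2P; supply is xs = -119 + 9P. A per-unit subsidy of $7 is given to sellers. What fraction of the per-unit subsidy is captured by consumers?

Pre-subsidy: 203 - 2P = -119 + 9P gives P* = 322/11, x* = 1589/11.
With the subsidy, sellers receive Ps = Pb + 7 for each unit, where Pb is the price buyers pay.
Supply in terms of Pb becomes xs = -119 + 9(Pb + 7) = -56 + 9Pb. Setting this equal to demand: 203 - 2Pb = -56 + 9Pb, so Pb = 259/11.
Sellers receive Ps = 259/11 + 7 = 336/11; x' = 203 − 2·(259/11) = 1715/11.
Buyers' price falls by P* − Pb = 322/11 − 259/11 = 63/11; sellers' price rises by Ps − P* = 336/11 − 322/11 = 14/11.
So consumers capture (63/11)/7 = 9/11 of each unit of subsidy.

Consumer share = 9/11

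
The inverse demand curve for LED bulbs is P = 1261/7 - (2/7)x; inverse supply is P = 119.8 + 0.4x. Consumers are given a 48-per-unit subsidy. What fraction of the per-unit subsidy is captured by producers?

Producer share = 7/12

Pre-subsidy: 1261/7 - (2/7)x = 119.8 + 0.4x gives x* = 88 and P* = 155.
With the rebate, buyers effectively pay Pb = Ps − 48, where Ps is the price sellers receive.
On the curves, Pb = 1261/7 - (2/7)x and Ps = 119.8 + 0.4x; the wedge Ps − Pb = 48 gives 119.8 + 0.4x − (1261/7 - (2/7)x) = 48, so x' = 158.
Then Pb = 1261/7 − (2/7)·158 = 135 and Ps = 119.8 + 0.4·158 = 183.
Buyers' price falls by P* − Pb = 155 − 135 = 20; sellers' price rises by Ps − P* = 183 − 155 = 28.
So producers capture 28/48 = 7/12 of each unit of subsidy.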